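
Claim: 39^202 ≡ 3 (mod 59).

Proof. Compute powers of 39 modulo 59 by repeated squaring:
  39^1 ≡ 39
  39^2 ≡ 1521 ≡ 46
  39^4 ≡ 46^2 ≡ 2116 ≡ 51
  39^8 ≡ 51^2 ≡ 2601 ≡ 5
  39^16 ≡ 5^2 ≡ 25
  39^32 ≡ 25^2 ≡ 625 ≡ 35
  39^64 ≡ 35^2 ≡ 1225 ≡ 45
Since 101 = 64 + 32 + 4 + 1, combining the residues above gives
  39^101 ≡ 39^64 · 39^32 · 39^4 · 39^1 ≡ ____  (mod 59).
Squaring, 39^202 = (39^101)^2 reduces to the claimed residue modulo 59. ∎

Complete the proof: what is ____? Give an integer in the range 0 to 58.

11

Multiply the listed residues: 45 · 35 · 51 · 39 = 1575 → 80325 → 3132675.
Reducing modulo 59: 3132675 = 53096·59 + 11, so 39^101 ≡ 11.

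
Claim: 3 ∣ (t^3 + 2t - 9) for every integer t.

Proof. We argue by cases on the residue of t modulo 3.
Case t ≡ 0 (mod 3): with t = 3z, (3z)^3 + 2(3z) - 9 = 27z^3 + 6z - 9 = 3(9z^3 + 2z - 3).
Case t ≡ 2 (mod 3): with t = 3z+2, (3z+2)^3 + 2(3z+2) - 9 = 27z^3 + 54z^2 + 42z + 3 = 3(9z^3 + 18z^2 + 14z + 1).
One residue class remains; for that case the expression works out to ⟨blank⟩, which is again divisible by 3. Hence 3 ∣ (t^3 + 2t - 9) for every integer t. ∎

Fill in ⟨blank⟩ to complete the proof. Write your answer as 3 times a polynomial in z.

3(9z^3 + 9z^2 + 5z - 2)

Only t ≡ 1 (mod 3) is unaccounted for. Put t = 3z+1:
(3z+1)^3 + 2(3z+1) - 9 expands to 27z^3 + 27z^2 + 15z - 6,
and factoring out 3 leaves 3(9z^3 + 9z^2 + 5z - 2).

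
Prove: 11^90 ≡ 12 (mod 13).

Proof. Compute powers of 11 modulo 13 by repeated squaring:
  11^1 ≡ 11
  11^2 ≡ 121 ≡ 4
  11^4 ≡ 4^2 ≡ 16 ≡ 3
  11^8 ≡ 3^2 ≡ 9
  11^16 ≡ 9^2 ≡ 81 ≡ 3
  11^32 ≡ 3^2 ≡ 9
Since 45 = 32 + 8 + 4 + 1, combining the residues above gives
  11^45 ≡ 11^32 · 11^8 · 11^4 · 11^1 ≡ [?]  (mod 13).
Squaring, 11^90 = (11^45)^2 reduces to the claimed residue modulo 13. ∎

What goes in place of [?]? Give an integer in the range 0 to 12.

11^32 · 11^8 · 11^4 · 11^1 ≡ 9 · 9 · 3 · 11 = 2673.
2673 mod 13 = 8, so 11^45 ≡ 8 (mod 13).

8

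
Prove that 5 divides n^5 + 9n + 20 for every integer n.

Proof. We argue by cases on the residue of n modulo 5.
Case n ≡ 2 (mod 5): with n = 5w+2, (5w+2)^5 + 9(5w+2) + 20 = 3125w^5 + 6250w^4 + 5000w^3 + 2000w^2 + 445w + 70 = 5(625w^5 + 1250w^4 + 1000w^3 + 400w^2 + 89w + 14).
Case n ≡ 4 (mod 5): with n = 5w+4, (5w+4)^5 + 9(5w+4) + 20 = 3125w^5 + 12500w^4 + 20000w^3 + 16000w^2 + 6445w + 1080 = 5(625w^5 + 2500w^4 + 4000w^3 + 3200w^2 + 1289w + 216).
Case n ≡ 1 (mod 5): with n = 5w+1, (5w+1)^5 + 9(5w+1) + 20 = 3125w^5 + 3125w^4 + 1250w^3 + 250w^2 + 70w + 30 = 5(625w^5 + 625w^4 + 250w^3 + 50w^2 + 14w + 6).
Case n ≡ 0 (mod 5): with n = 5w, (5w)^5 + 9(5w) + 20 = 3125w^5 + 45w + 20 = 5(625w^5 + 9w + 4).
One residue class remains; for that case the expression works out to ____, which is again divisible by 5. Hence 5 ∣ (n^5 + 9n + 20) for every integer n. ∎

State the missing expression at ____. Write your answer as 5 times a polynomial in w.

Only n ≡ 3 (mod 5) is unaccounted for. Put n = 5w+3:
(5w+3)^5 + 9(5w+3) + 20 expands to 3125w^5 + 9375w^4 + 11250w^3 + 6750w^2 + 2070w + 290,
and factoring out 5 leaves 5(625w^5 + 1875w^4 + 2250w^3 + 1350w^2 + 414w + 58).

5(625w^5 + 1875w^4 + 2250w^3 + 1350w^2 + 414w + 58)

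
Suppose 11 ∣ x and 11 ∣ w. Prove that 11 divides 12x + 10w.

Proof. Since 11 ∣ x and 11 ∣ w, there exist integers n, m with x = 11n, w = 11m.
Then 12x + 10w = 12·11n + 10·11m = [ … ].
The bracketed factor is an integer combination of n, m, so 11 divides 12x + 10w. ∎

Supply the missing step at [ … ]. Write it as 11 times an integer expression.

Pull the common 11 out of every term: 12·11n + 10·11m = 11(10m + 12n).
10m + 12n is an integer, which exhibits the divisibility.

11(10m + 12n)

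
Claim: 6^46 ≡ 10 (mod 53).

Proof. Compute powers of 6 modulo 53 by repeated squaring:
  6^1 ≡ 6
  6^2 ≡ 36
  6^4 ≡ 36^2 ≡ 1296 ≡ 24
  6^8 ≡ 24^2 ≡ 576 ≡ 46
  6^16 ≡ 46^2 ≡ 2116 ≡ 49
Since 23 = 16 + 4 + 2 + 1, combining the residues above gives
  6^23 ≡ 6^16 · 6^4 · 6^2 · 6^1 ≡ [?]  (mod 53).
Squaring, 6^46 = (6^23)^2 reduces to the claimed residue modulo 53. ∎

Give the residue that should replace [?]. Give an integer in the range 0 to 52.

40

6^16 · 6^4 · 6^2 · 6^1 ≡ 49 · 24 · 36 · 6 = 254016.
254016 mod 53 = 40, so 6^23 ≡ 40 (mod 53).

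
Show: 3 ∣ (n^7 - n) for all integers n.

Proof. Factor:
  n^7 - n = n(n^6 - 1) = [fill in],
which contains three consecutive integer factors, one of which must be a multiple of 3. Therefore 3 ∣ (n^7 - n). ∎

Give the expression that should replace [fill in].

n^6 - 1 = (n^2 - 1)(n^4 + n^2 + 1), and n^2 - 1 = (n-1)(n+1).
So n(n^6 - 1) = (n - 1)n(n + 1)(n^4 + n^2 + 1).

(n - 1)n(n + 1)(n^4 + n^2 + 1)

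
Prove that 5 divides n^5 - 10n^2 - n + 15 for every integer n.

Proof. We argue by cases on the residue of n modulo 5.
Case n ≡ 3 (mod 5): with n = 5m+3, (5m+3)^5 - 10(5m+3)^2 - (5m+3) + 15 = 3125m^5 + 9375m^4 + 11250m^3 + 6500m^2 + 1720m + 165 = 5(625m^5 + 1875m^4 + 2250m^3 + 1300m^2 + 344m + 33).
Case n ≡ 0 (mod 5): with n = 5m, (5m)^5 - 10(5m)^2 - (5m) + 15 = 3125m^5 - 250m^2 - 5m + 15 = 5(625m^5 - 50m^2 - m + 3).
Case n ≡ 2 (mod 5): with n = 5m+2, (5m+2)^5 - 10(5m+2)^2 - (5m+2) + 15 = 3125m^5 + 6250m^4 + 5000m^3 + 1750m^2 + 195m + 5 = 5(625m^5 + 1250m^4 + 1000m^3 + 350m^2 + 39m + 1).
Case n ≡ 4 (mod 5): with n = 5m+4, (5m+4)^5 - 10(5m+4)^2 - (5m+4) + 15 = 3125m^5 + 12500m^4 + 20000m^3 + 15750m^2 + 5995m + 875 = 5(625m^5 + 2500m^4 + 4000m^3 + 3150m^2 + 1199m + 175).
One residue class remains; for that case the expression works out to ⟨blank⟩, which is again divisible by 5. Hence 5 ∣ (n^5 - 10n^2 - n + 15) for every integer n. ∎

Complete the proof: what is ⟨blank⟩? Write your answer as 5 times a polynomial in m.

5(625m^5 + 625m^4 + 250m^3 - 16m + 1)

Only n ≡ 1 (mod 5) is unaccounted for. Put n = 5m+1:
(5m+1)^5 - 10(5m+1)^2 - (5m+1) + 15 expands to 3125m^5 + 3125m^4 + 1250m^3 - 80m + 5,
and factoring out 5 leaves 5(625m^5 + 625m^4 + 250m^3 - 16m + 1).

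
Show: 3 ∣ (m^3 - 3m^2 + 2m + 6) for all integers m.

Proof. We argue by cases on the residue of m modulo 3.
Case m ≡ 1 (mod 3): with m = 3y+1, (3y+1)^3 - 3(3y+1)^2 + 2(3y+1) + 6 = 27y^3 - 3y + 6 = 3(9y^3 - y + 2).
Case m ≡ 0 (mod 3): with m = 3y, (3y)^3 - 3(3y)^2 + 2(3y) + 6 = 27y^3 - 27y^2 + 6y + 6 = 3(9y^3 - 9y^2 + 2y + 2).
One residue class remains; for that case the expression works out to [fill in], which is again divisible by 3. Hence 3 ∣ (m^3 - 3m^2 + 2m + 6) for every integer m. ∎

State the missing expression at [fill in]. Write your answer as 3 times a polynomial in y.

3(9y^3 + 9y^2 + 2y + 2)

Only m ≡ 2 (mod 3) is unaccounted for. Put m = 3y+2:
(3y+2)^3 - 3(3y+2)^2 + 2(3y+2) + 6 expands to 27y^3 + 27y^2 + 6y + 6,
and factoring out 3 leaves 3(9y^3 + 9y^2 + 2y + 2).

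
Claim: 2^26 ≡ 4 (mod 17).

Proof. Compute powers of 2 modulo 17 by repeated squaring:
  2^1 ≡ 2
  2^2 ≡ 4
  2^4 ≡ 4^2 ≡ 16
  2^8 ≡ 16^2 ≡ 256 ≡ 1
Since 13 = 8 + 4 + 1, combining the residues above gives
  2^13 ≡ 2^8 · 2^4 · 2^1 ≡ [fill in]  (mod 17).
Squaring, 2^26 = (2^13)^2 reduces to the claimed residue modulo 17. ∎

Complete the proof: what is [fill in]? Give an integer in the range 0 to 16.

15

Multiply the listed residues: 1 · 16 · 2 = 16 → 32.
Reducing modulo 17: 32 = 1·17 + 15, so 2^13 ≡ 15.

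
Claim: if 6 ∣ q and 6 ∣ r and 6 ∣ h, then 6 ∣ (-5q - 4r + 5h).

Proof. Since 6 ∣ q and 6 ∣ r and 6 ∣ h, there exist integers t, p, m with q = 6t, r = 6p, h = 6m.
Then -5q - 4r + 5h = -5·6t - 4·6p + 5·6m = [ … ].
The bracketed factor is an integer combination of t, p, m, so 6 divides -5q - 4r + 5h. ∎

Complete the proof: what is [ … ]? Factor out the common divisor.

Pull the common 6 out of every term: -5·6t - 4·6p + 5·6m = 6(5m - 4p - 5t).
5m - 4p - 5t is an integer, which exhibits the divisibility.

6(5m - 4p - 5t)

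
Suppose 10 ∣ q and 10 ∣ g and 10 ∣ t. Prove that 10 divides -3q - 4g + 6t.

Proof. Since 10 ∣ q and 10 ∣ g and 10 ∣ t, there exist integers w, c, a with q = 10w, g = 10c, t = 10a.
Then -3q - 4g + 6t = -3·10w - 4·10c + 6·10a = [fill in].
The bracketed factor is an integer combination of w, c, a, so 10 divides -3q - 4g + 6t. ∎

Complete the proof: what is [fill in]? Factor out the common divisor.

10(6a - 4c - 3w)

Each term has a factor of 10: -3·10w - 4·10c + 6·10a = 10·(6a - 4c - 3w).
Since 6a - 4c - 3w is an integer, 10 ∣ (-3q - 4g + 6t).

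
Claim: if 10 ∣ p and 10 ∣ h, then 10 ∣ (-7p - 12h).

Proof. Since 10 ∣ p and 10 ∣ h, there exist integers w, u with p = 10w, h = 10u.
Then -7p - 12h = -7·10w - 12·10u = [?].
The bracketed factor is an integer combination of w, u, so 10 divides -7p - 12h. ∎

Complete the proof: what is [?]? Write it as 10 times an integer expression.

Each term has a factor of 10: -7·10w - 12·10u = 10·(-12u - 7w).
Since -12u - 7w is an integer, 10 ∣ (-7p - 12h).

10(-12u - 7w)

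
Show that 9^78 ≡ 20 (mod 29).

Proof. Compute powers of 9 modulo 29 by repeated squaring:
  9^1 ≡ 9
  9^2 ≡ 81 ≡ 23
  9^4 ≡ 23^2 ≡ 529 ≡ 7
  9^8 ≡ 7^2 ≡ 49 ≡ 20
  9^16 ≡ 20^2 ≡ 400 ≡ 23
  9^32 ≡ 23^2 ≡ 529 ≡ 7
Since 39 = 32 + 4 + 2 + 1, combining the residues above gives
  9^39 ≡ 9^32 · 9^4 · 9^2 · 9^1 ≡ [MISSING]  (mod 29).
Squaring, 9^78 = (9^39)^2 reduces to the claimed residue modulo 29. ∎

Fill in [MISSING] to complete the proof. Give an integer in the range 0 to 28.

22

9^32 · 9^4 · 9^2 · 9^1 ≡ 7 · 7 · 23 · 9 = 10143.
10143 mod 29 = 22, so 9^39 ≡ 22 (mod 29).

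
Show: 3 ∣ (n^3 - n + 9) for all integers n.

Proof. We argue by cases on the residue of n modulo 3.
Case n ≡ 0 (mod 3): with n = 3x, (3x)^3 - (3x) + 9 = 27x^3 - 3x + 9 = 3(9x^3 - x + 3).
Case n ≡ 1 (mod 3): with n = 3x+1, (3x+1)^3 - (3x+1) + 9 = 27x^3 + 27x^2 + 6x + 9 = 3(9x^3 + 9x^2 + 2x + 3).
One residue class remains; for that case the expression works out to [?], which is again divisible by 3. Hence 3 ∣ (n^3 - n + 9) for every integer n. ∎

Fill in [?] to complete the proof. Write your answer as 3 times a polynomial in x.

The residues treated are {0, 1}, so the missing case is n ≡ 2 (mod 3); write n = 3x+2.
Then (3x+2)^3 - (3x+2) + 9 = 27x^3 + 54x^2 + 33x + 15 = 3(9x^3 + 18x^2 + 11x + 5).

3(9x^3 + 18x^2 + 11x + 5)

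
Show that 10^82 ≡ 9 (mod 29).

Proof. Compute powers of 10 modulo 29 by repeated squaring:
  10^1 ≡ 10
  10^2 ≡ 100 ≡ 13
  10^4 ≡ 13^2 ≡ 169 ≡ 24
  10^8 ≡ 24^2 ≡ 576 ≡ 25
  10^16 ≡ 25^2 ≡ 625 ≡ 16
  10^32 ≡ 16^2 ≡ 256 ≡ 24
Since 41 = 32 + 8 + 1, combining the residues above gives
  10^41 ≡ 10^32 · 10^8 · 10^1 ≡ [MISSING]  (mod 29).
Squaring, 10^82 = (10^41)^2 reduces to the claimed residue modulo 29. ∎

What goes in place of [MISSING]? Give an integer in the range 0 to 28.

Multiply the listed residues: 24 · 25 · 10 = 600 → 6000.
Reducing modulo 29: 6000 = 206·29 + 26, so 10^41 ≡ 26.

26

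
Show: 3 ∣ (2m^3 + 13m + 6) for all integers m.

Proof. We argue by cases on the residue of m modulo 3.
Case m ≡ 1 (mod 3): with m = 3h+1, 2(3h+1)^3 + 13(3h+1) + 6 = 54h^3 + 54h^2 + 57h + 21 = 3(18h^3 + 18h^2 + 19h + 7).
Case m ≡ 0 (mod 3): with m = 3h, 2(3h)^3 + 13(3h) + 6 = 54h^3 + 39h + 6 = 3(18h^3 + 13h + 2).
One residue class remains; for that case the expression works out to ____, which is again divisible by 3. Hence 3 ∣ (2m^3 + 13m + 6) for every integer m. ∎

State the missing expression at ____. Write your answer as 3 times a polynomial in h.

The residues treated are {1, 0}, so the missing case is m ≡ 2 (mod 3); write m = 3h+2.
Then 2(3h+2)^3 + 13(3h+2) + 6 = 54h^3 + 108h^2 + 111h + 48 = 3(18h^3 + 36h^2 + 37h + 16).

3(18h^3 + 36h^2 + 37h + 16)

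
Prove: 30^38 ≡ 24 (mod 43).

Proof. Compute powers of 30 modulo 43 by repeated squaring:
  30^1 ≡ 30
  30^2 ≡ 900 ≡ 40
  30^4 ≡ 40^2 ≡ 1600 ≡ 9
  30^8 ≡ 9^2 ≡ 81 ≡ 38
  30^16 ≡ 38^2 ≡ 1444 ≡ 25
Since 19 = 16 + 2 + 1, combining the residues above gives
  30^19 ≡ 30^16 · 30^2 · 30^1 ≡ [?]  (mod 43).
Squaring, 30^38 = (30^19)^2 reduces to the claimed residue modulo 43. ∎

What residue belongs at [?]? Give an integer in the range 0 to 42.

29

30^16 · 30^2 · 30^1 ≡ 25 · 40 · 30 = 30000.
30000 mod 43 = 29, so 30^19 ≡ 29 (mod 43).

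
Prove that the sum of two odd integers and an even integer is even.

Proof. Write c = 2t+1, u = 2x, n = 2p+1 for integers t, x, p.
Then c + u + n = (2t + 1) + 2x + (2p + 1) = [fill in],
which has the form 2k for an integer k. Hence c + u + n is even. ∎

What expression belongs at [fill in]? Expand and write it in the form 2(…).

2(p + t + x + 1)

Expanding: (2t + 1) + 2x + (2p + 1) = 2p + 2t + 2x + 2.
Every term is even; pulling out the factor of 2 gives 2(p + t + x + 1).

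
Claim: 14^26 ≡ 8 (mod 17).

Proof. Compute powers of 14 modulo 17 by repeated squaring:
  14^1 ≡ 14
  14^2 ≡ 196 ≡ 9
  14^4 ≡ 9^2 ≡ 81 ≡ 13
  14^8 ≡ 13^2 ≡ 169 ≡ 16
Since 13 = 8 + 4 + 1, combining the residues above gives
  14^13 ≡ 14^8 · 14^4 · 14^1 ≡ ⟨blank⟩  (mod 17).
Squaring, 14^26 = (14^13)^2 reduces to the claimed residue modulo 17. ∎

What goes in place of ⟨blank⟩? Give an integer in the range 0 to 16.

5

Multiply the listed residues: 16 · 13 · 14 = 208 → 2912.
Reducing modulo 17: 2912 = 171·17 + 5, so 14^13 ≡ 5.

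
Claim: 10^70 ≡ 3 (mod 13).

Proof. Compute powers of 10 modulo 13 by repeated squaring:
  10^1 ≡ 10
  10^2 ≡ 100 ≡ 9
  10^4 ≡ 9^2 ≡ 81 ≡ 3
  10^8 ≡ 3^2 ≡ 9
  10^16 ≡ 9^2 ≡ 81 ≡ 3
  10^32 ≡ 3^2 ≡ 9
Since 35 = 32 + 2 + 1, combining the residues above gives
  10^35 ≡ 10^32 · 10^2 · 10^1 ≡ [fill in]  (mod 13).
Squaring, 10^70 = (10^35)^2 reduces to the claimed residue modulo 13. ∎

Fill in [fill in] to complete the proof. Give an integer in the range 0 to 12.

4

10^32 · 10^2 · 10^1 ≡ 9 · 9 · 10 = 810.
810 mod 13 = 4, so 10^35 ≡ 4 (mod 13).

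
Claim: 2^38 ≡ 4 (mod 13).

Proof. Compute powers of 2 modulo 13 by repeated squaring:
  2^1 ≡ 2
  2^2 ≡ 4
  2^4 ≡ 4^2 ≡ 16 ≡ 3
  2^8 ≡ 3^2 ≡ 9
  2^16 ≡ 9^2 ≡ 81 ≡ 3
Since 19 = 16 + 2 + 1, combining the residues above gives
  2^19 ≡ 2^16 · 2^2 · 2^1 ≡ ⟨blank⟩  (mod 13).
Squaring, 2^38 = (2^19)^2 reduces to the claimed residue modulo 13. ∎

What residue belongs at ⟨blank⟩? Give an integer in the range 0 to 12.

11

Multiply the listed residues: 3 · 4 · 2 = 12 → 24.
Reducing modulo 13: 24 = 1·13 + 11, so 2^19 ≡ 11.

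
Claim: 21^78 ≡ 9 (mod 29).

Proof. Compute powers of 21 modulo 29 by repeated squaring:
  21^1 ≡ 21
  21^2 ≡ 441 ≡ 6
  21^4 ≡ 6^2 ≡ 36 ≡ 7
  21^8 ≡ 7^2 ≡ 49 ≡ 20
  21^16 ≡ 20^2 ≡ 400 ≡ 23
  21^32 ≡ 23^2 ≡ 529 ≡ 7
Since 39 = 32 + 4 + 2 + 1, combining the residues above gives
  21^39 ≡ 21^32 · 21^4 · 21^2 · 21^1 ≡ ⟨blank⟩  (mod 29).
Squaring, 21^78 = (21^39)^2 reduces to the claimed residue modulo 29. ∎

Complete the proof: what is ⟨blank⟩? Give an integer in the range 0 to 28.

21^32 · 21^4 · 21^2 · 21^1 ≡ 7 · 7 · 6 · 21 = 6174.
6174 mod 29 = 26, so 21^39 ≡ 26 (mod 29).

26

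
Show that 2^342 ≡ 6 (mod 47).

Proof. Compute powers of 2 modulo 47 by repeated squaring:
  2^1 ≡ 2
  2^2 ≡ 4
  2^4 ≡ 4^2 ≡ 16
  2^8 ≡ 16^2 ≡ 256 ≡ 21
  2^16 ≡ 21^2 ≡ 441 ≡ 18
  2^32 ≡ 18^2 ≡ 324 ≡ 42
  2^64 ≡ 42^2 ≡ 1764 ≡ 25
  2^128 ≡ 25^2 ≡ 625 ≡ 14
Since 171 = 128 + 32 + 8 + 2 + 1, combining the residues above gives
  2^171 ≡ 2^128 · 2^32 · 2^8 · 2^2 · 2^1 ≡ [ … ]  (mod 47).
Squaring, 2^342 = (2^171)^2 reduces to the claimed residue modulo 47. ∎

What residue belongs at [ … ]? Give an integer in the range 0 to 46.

37

Multiply the listed residues: 14 · 42 · 21 · 4 · 2 = 588 → 12348 → 49392 → 98784.
Reducing modulo 47: 98784 = 2101·47 + 37, so 2^171 ≡ 37.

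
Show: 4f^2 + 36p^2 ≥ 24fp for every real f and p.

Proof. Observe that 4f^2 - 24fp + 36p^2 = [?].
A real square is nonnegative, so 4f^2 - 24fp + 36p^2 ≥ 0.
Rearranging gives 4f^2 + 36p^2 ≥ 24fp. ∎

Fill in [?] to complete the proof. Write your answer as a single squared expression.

The leading and trailing coefficients are 2^2 and 6^2, and 24 = 2·2·6, so the trinomial is (2f - 6p)^2.
Hence 4f^2 - 24fp + 36p^2 ≥ 0.

(2f - 6p)^2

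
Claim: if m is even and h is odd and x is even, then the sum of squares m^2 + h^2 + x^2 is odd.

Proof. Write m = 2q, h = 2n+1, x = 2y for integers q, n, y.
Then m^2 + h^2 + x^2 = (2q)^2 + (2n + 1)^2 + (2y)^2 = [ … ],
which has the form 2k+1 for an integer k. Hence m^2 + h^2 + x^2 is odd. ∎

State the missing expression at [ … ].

(2q)^2 + (2n + 1)^2 + (2y)^2 = 4n^2 + 4n + 4q^2 + 4y^2 + 1
= 2(2n^2 + 2n + 2q^2 + 2y^2) + 1.
Since 2n^2 + 2n + 2q^2 + 2y^2 is an integer, the sum of squares is of the form 2k+1 for an integer k.

2(2n^2 + 2n + 2q^2 + 2y^2) + 1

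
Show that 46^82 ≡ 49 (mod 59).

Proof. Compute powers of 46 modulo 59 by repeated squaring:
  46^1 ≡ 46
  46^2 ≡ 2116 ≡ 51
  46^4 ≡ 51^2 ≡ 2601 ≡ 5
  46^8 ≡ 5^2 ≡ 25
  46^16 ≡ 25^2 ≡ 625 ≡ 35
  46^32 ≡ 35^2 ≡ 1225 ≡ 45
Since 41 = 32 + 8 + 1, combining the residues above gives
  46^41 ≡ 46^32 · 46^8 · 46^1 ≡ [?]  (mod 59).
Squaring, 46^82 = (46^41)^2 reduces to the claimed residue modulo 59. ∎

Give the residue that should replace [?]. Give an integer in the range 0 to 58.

46^32 · 46^8 · 46^1 ≡ 45 · 25 · 46 = 51750.
51750 mod 59 = 7, so 46^41 ≡ 7 (mod 59).

7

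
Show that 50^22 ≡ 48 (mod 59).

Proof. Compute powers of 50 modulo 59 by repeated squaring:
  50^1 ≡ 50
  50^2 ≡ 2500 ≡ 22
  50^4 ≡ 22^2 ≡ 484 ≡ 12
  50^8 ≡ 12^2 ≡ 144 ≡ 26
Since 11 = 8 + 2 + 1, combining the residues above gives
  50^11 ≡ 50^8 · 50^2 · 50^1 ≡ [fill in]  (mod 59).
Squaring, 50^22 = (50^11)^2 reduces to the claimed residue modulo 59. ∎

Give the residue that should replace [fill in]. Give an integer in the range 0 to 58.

44

50^8 · 50^2 · 50^1 ≡ 26 · 22 · 50 = 28600.
28600 mod 59 = 44, so 50^11 ≡ 44 (mod 59).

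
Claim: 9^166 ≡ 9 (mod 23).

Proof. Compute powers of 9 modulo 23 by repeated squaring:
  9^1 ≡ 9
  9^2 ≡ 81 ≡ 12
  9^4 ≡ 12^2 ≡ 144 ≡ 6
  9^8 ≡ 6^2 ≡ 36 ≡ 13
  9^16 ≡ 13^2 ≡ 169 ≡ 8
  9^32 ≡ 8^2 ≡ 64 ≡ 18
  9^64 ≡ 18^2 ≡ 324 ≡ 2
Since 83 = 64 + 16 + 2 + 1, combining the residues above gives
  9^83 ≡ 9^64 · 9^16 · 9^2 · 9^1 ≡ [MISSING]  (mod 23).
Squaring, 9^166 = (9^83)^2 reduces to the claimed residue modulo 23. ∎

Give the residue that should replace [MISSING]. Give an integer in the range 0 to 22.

9^64 · 9^16 · 9^2 · 9^1 ≡ 2 · 8 · 12 · 9 = 1728.
1728 mod 23 = 3, so 9^83 ≡ 3 (mod 23).

3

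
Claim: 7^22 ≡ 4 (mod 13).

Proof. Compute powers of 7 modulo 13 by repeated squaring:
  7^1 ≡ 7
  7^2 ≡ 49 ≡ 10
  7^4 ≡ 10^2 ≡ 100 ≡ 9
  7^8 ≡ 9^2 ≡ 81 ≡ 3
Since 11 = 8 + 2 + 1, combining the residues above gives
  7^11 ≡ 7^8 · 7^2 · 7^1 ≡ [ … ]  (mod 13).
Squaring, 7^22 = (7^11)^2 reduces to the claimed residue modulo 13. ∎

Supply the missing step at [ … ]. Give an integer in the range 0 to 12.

2

7^8 · 7^2 · 7^1 ≡ 3 · 10 · 7 = 210.
210 mod 13 = 2, so 7^11 ≡ 2 (mod 13).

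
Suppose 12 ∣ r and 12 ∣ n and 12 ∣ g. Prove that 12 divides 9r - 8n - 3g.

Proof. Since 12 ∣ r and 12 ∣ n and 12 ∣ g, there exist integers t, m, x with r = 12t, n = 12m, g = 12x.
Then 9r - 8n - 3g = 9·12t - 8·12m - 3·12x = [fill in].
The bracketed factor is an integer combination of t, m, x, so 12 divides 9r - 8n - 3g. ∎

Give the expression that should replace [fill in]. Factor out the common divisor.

12(-8m + 9t - 3x)

Pull the common 12 out of every term: 9·12t - 8·12m - 3·12x = 12(-8m + 9t - 3x).
-8m + 9t - 3x is an integer, which exhibits the divisibility.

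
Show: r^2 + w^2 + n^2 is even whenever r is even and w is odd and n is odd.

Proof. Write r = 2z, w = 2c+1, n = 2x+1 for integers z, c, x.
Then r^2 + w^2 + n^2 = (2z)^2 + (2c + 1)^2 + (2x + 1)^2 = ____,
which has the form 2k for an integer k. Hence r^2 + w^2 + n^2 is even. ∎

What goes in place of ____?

2(2c^2 + 2c + 2x^2 + 2x + 2z^2 + 1)

Expanding: (2z)^2 + (2c + 1)^2 + (2x + 1)^2 = 4c^2 + 4c + 4x^2 + 4x + 4z^2 + 2.
Every term is even; pulling out the factor of 2 gives 2(2c^2 + 2c + 2x^2 + 2x + 2z^2 + 1).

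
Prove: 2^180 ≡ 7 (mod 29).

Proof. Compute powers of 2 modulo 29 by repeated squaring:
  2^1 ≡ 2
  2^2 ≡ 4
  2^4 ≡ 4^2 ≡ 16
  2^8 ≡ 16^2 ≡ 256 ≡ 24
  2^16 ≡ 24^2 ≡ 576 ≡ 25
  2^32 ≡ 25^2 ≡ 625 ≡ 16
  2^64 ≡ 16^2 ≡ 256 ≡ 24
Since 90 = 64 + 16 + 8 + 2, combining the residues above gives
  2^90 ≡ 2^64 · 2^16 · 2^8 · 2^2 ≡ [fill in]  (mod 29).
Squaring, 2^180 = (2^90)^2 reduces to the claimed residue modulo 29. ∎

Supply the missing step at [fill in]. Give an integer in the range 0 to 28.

Multiply the listed residues: 24 · 25 · 24 · 4 = 600 → 14400 → 57600.
Reducing modulo 29: 57600 = 1986·29 + 6, so 2^90 ≡ 6.

6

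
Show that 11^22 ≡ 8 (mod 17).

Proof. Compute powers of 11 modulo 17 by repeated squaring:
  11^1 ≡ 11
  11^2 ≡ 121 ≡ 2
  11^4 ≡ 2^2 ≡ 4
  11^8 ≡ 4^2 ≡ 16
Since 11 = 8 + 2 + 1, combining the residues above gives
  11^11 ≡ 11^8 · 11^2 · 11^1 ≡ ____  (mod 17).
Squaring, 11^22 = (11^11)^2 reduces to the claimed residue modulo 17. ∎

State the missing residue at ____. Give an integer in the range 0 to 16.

12

Multiply the listed residues: 16 · 2 · 11 = 32 → 352.
Reducing modulo 17: 352 = 20·17 + 12, so 11^11 ≡ 12.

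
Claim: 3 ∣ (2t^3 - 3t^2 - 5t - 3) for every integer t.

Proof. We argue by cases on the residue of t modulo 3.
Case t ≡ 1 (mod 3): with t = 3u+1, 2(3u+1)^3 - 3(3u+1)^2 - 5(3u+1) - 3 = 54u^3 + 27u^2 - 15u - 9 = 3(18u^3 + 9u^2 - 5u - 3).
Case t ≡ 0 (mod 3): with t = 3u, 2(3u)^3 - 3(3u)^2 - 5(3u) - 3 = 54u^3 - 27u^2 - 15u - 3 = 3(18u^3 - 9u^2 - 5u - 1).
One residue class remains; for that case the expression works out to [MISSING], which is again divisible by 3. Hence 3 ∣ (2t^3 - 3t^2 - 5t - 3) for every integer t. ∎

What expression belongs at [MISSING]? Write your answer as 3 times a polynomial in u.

The residues treated are {1, 0}, so the missing case is t ≡ 2 (mod 3); write t = 3u+2.
Then 2(3u+2)^3 - 3(3u+2)^2 - 5(3u+2) - 3 = 54u^3 + 81u^2 + 21u - 9 = 3(18u^3 + 27u^2 + 7u - 3).

3(18u^3 + 27u^2 + 7u - 3)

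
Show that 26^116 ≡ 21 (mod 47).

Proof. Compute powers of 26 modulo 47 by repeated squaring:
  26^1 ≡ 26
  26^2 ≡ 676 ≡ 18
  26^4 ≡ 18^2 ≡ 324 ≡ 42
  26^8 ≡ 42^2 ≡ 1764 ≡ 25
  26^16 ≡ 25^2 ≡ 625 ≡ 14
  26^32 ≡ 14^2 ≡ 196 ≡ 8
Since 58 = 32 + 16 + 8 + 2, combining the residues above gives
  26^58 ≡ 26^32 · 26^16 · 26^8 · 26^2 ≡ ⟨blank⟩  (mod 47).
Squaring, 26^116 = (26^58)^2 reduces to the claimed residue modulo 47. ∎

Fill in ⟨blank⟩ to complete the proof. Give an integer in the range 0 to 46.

16

26^32 · 26^16 · 26^8 · 26^2 ≡ 8 · 14 · 25 · 18 = 50400.
50400 mod 47 = 16, so 26^58 ≡ 16 (mod 47).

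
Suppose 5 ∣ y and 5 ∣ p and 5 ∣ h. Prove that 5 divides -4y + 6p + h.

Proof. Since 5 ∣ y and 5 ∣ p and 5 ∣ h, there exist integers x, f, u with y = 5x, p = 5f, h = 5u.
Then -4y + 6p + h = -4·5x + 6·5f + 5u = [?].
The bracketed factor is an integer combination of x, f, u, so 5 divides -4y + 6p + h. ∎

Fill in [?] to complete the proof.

Each term has a factor of 5: -4·5x + 6·5f + 5u = 5·(6f + u - 4x).
Since 6f + u - 4x is an integer, 5 ∣ (-4y + 6p + h).

5(6f + u - 4x)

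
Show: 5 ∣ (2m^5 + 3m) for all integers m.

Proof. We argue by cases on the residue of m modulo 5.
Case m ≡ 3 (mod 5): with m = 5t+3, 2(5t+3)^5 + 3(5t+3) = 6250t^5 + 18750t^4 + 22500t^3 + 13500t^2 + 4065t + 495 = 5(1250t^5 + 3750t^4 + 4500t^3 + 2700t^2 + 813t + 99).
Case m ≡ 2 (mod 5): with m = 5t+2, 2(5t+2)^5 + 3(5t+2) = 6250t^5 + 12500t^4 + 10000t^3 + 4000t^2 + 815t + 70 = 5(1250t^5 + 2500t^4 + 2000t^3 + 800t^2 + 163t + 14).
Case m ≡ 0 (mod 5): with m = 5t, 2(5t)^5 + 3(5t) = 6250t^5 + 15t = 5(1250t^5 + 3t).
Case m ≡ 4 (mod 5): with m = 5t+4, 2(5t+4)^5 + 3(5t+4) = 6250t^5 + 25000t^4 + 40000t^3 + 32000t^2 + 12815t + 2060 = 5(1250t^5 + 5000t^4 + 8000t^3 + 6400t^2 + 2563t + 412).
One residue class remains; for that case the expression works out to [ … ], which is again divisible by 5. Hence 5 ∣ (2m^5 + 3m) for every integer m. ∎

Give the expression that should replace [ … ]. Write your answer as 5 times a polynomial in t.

5(1250t^5 + 1250t^4 + 500t^3 + 100t^2 + 13t + 1)

Only m ≡ 1 (mod 5) is unaccounted for. Put m = 5t+1:
2(5t+1)^5 + 3(5t+1) expands to 6250t^5 + 6250t^4 + 2500t^3 + 500t^2 + 65t + 5,
and factoring out 5 leaves 5(1250t^5 + 1250t^4 + 500t^3 + 100t^2 + 13t + 1).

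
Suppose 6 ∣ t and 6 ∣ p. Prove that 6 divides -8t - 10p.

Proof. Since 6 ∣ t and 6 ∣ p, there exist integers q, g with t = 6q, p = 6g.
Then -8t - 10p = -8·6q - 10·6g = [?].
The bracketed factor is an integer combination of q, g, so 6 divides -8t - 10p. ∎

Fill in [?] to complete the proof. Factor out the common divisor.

6(-10g - 8q)

Pull the common 6 out of every term: -8·6q - 10·6g = 6(-10g - 8q).
-10g - 8q is an integer, which exhibits the divisibility.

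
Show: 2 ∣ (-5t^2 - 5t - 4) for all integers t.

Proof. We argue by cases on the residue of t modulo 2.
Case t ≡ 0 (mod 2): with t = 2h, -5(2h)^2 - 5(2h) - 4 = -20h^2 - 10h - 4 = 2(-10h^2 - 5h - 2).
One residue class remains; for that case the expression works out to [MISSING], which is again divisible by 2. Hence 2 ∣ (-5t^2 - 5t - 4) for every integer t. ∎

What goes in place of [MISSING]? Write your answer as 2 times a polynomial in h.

The residues treated are {0}, so the missing case is t ≡ 1 (mod 2); write t = 2h+1.
Then -5(2h+1)^2 - 5(2h+1) - 4 = -20h^2 - 30h - 14 = 2(-10h^2 - 15h - 7).

2(-10h^2 - 15h - 7)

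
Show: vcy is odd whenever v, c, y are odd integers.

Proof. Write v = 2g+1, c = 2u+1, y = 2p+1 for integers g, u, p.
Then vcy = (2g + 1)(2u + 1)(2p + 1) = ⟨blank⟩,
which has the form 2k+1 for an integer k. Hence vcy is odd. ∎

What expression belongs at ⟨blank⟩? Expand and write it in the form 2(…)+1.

(2g + 1)(2u + 1)(2p + 1) = 8gpu + 4gp + 4gu + 2g + 4pu + 2p + 2u + 1
= 2(4gpu + 2gp + 2gu + g + 2pu + p + u) + 1.
Since 4gpu + 2gp + 2gu + g + 2pu + p + u is an integer, the product is of the form 2k+1 for an integer k.

2(4gpu + 2gp + 2gu + g + 2pu + p + u) + 1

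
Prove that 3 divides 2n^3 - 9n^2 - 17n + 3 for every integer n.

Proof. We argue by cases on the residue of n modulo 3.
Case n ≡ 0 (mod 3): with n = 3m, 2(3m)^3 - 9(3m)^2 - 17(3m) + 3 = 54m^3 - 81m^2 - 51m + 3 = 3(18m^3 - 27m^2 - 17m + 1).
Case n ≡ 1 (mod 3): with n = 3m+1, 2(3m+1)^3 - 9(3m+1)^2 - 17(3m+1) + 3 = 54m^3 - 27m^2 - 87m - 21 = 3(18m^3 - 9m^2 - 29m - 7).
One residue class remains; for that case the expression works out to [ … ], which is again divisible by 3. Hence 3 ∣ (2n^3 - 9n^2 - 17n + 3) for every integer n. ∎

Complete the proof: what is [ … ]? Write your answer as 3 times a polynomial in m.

The residues treated are {0, 1}, so the missing case is n ≡ 2 (mod 3); write n = 3m+2.
Then 2(3m+2)^3 - 9(3m+2)^2 - 17(3m+2) + 3 = 54m^3 + 27m^2 - 87m - 51 = 3(18m^3 + 9m^2 - 29m - 17).

3(18m^3 + 9m^2 - 29m - 17)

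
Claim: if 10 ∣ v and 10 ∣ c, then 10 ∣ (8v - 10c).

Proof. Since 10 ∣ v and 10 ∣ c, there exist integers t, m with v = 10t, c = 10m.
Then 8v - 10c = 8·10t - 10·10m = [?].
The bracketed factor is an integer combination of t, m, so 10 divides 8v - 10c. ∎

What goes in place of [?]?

Pull the common 10 out of every term: 8·10t - 10·10m = 10(-10m + 8t).
-10m + 8t is an integer, which exhibits the divisibility.

10(-10m + 8t)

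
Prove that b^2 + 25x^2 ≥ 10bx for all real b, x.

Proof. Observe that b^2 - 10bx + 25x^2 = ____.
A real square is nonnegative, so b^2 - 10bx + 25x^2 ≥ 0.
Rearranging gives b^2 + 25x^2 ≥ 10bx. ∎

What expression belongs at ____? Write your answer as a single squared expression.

The leading and trailing coefficients are 1^2 and 5^2, and 10 = 2·1·5, so the trinomial is (b - 5x)^2.
Hence b^2 - 10bx + 25x^2 ≥ 0.

(b - 5x)^2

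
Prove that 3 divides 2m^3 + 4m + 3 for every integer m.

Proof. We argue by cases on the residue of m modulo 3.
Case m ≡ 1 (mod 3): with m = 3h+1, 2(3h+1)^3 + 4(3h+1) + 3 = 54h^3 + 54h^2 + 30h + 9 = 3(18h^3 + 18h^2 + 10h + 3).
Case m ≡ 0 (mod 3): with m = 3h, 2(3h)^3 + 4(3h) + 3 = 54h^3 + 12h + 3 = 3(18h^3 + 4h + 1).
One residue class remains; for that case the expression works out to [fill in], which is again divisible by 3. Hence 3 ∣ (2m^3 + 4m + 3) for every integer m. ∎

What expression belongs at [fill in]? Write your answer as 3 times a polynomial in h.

3(18h^3 + 36h^2 + 28h + 9)

The residues treated are {1, 0}, so the missing case is m ≡ 2 (mod 3); write m = 3h+2.
Then 2(3h+2)^3 + 4(3h+2) + 3 = 54h^3 + 108h^2 + 84h + 27 = 3(18h^3 + 36h^2 + 28h + 9).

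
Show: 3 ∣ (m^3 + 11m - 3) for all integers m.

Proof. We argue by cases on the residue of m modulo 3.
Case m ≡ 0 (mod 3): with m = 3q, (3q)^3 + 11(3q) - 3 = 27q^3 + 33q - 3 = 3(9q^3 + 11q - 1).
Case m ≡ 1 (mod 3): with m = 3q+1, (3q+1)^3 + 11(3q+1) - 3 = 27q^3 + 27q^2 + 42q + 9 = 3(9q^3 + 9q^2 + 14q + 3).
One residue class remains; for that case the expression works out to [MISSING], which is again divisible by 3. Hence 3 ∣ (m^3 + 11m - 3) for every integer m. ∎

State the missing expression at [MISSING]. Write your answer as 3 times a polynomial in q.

The residues treated are {0, 1}, so the missing case is m ≡ 2 (mod 3); write m = 3q+2.
Then (3q+2)^3 + 11(3q+2) - 3 = 27q^3 + 54q^2 + 69q + 27 = 3(9q^3 + 18q^2 + 23q + 9).

3(9q^3 + 18q^2 + 23q + 9)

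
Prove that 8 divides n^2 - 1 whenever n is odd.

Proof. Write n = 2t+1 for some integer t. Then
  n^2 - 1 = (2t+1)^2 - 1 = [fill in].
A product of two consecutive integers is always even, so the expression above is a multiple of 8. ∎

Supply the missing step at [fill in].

(2t+1)^2 - 1 = 4t^2 + 4t + 1 - 1 = 4t^2 + 4t = 4t(t+1).
Since t and t+1 are consecutive, t(t+1) is even, and 4·(even) is a multiple of 8.

4t(t + 1)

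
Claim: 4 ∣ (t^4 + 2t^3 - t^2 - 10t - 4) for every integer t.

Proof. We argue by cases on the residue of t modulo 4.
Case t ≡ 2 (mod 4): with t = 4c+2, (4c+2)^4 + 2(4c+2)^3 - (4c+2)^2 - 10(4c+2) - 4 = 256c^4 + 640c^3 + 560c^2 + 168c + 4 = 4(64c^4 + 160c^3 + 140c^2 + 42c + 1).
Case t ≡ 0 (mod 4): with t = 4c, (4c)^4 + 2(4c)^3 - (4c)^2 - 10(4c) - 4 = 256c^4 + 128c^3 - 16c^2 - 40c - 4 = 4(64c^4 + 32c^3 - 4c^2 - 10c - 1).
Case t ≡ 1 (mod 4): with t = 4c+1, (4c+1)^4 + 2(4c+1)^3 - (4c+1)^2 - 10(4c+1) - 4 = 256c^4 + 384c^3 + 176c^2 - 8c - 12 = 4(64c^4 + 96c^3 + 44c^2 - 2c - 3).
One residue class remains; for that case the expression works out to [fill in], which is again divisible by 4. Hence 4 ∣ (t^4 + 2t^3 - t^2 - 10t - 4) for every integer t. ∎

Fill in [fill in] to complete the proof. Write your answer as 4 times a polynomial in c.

4(64c^4 + 224c^3 + 284c^2 + 146c + 23)

The residues treated are {2, 0, 1}, so the missing case is t ≡ 3 (mod 4); write t = 4c+3.
Then (4c+3)^4 + 2(4c+3)^3 - (4c+3)^2 - 10(4c+3) - 4 = 256c^4 + 896c^3 + 1136c^2 + 584c + 92 = 4(64c^4 + 224c^3 + 284c^2 + 146c + 23).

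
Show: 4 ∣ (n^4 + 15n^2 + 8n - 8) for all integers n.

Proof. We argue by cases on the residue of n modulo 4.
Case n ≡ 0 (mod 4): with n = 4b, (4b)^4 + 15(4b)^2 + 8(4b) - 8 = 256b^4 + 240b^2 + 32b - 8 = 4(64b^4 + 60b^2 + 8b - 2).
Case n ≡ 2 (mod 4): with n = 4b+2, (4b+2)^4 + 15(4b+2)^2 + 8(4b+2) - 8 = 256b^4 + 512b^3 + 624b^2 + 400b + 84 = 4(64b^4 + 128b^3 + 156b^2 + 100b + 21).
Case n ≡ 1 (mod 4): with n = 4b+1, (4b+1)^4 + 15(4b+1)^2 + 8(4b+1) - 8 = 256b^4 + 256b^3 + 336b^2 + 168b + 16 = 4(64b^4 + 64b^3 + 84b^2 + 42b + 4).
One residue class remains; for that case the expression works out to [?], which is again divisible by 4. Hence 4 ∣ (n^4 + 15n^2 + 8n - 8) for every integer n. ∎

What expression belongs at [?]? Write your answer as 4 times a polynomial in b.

4(64b^4 + 192b^3 + 276b^2 + 206b + 58)

The residues treated are {0, 2, 1}, so the missing case is n ≡ 3 (mod 4); write n = 4b+3.
Then (4b+3)^4 + 15(4b+3)^2 + 8(4b+3) - 8 = 256b^4 + 768b^3 + 1104b^2 + 824b + 232 = 4(64b^4 + 192b^3 + 276b^2 + 206b + 58).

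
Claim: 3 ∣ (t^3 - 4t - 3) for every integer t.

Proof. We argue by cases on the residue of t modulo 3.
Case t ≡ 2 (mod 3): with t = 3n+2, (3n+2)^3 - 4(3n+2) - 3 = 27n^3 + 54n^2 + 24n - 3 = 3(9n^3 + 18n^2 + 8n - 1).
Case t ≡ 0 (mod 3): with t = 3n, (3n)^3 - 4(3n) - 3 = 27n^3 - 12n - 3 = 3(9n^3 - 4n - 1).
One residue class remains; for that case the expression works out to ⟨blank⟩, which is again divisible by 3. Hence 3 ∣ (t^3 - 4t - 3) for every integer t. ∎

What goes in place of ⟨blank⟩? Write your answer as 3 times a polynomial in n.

3(9n^3 + 9n^2 - n - 2)

Only t ≡ 1 (mod 3) is unaccounted for. Put t = 3n+1:
(3n+1)^3 - 4(3n+1) - 3 expands to 27n^3 + 27n^2 - 3n - 6,
and factoring out 3 leaves 3(9n^3 + 9n^2 - n - 2).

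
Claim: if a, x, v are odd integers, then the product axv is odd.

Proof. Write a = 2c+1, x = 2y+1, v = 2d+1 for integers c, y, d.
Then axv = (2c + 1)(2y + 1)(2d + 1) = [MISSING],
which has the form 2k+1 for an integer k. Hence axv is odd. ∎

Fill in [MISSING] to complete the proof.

(2c + 1)(2y + 1)(2d + 1) = 8cdy + 4cd + 4cy + 2c + 4dy + 2d + 2y + 1
= 2(4cdy + 2cd + 2cy + c + 2dy + d + y) + 1.
Since 4cdy + 2cd + 2cy + c + 2dy + d + y is an integer, the product is of the form 2k+1 for an integer k.

2(4cdy + 2cd + 2cy + c + 2dy + d + y) + 1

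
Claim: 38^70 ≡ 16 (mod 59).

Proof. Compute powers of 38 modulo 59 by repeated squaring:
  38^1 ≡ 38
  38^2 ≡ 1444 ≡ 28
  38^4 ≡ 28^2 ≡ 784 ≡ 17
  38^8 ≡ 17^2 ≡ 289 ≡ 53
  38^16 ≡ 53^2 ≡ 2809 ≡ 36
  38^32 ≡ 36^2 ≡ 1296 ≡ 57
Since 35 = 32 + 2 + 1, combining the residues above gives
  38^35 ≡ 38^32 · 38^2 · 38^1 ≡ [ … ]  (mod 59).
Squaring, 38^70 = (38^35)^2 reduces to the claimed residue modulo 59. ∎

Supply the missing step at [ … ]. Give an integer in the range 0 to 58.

38^32 · 38^2 · 38^1 ≡ 57 · 28 · 38 = 60648.
60648 mod 59 = 55, so 38^35 ≡ 55 (mod 59).

55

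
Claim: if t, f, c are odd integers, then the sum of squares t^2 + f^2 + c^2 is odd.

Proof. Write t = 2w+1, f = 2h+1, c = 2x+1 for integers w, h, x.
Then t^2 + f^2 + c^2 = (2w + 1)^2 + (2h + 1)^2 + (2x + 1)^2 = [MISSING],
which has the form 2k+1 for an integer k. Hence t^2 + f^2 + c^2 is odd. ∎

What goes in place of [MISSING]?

2(2h^2 + 2h + 2w^2 + 2w + 2x^2 + 2x + 1) + 1

(2w + 1)^2 + (2h + 1)^2 + (2x + 1)^2 = 4h^2 + 4h + 4w^2 + 4w + 4x^2 + 4x + 3
= 2(2h^2 + 2h + 2w^2 + 2w + 2x^2 + 2x + 1) + 1.
Since 2h^2 + 2h + 2w^2 + 2w + 2x^2 + 2x + 1 is an integer, the sum of squares is of the form 2k+1 for an integer k.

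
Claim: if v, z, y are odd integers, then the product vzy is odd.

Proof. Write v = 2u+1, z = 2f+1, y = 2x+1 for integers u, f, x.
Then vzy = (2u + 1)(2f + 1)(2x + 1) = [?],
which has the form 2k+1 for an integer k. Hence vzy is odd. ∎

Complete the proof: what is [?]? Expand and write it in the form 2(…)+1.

2(4fux + 2fu + 2fx + f + 2ux + u + x) + 1

Expanding: (2u + 1)(2f + 1)(2x + 1) = 8fux + 4fu + 4fx + 2f + 4ux + 2u + 2x + 1.
Every term except the constant is even, so this is 2(4fux + 2fu + 2fx + f + 2ux + u + x) + 1,
and 4fux + 2fu + 2fx + f + 2ux + u + x ∈ ℤ gives the required form.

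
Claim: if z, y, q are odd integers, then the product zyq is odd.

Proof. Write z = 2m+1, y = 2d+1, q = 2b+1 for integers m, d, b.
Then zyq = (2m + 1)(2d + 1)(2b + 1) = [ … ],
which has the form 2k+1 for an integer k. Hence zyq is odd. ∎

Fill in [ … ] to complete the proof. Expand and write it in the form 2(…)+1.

2(4bdm + 2bd + 2bm + b + 2dm + d + m) + 1

(2m + 1)(2d + 1)(2b + 1) = 8bdm + 4bd + 4bm + 2b + 4dm + 2d + 2m + 1
= 2(4bdm + 2bd + 2bm + b + 2dm + d + m) + 1.
Since 4bdm + 2bd + 2bm + b + 2dm + d + m is an integer, the product is of the form 2k+1 for an integer k.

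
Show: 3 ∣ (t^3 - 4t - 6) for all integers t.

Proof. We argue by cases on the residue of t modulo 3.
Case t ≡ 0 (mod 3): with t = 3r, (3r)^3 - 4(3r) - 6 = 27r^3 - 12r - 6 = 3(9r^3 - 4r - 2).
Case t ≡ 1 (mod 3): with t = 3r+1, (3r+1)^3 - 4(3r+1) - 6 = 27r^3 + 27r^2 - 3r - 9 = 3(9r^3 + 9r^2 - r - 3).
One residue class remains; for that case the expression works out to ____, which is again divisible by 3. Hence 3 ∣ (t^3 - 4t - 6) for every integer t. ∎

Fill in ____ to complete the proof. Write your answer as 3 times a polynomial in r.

The residues treated are {0, 1}, so the missing case is t ≡ 2 (mod 3); write t = 3r+2.
Then (3r+2)^3 - 4(3r+2) - 6 = 27r^3 + 54r^2 + 24r - 6 = 3(9r^3 + 18r^2 + 8r - 2).

3(9r^3 + 18r^2 + 8r - 2)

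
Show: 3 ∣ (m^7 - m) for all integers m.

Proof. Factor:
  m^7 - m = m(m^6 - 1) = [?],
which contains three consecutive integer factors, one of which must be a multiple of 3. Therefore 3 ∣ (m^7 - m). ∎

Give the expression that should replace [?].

(m - 1)m(m + 1)(m^4 + m^2 + 1)

m^6 - 1 = (m^2 - 1)(m^4 + m^2 + 1), and m^2 - 1 = (m-1)(m+1).
So m(m^6 - 1) = (m - 1)m(m + 1)(m^4 + m^2 + 1).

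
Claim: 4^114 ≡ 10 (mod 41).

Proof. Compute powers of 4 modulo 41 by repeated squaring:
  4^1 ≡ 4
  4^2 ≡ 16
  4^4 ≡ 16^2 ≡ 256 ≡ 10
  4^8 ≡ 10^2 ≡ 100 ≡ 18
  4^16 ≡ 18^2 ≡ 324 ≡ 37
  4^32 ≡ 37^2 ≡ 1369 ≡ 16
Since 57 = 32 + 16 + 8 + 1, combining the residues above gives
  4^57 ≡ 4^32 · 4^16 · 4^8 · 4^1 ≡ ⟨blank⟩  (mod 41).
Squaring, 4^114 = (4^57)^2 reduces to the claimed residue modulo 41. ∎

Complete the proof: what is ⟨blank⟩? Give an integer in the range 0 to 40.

25

4^32 · 4^16 · 4^8 · 4^1 ≡ 16 · 37 · 18 · 4 = 42624.
42624 mod 41 = 25, so 4^57 ≡ 25 (mod 41).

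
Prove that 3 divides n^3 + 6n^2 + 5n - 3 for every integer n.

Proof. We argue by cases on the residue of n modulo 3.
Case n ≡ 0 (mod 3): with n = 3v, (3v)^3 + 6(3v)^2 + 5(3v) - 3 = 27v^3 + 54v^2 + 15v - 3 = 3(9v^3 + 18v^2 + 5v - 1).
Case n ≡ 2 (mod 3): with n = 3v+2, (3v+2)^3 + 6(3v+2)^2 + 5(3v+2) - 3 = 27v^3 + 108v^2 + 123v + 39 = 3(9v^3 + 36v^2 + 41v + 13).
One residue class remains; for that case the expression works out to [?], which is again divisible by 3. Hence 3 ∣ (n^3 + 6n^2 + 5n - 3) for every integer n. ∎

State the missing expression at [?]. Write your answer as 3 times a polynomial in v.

3(9v^3 + 27v^2 + 20v + 3)

The residues treated are {0, 2}, so the missing case is n ≡ 1 (mod 3); write n = 3v+1.
Then (3v+1)^3 + 6(3v+1)^2 + 5(3v+1) - 3 = 27v^3 + 81v^2 + 60v + 9 = 3(9v^3 + 27v^2 + 20v + 3).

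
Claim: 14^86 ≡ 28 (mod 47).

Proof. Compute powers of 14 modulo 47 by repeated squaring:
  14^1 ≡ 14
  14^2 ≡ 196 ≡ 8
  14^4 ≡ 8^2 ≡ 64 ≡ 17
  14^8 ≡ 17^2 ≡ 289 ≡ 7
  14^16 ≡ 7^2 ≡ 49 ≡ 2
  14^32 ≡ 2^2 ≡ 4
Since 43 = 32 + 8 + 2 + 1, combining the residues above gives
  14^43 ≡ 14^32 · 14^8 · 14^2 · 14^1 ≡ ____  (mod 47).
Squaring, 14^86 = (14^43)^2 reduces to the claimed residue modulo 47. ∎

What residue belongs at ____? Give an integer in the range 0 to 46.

Multiply the listed residues: 4 · 7 · 8 · 14 = 28 → 224 → 3136.
Reducing modulo 47: 3136 = 66·47 + 34, so 14^43 ≡ 34.

34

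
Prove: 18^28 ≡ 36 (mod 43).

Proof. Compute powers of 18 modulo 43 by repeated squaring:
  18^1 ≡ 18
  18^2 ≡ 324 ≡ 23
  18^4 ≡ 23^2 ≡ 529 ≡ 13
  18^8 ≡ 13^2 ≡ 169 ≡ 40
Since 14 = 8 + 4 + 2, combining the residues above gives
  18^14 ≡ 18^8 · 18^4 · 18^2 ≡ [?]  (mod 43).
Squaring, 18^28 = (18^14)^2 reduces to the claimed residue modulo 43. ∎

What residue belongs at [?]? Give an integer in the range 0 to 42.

Multiply the listed residues: 40 · 13 · 23 = 520 → 11960.
Reducing modulo 43: 11960 = 278·43 + 6, so 18^14 ≡ 6.

6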